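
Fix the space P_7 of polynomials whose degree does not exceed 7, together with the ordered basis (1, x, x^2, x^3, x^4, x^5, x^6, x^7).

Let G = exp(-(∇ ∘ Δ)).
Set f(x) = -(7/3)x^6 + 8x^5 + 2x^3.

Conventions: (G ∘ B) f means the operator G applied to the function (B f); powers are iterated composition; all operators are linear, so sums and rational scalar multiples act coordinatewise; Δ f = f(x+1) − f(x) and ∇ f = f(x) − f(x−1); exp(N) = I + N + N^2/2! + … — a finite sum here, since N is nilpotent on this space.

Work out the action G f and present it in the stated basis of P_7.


order-1 term: 70x^4 - 160x^3 + 70x^2 - 92x + 14/3
order-2 term: -420x^2 + 480x - 140
order-3 term: 280
the series for exp(-(∇ ∘ Δ)) f terminates at order 3
exp(-(∇ ∘ Δ)) f = -(7/3)x^6 + 8x^5 + 70x^4 - 158x^3 - 350x^2 + 388x + 434/3

the image equals g(x) = -(7/3)x^6 + 8x^5 + 70x^4 - 158x^3 - 350x^2 + 388x + 434/3


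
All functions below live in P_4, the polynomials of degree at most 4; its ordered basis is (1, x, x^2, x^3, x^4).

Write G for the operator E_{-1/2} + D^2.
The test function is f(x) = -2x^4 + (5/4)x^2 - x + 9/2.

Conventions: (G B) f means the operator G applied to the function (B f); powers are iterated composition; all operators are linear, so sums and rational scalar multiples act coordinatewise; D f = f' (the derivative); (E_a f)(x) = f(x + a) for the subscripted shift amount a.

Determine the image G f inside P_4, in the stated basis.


the image equals g(x) = -2x^4 + 4x^3 - (103/4)x^2 - (5/4)x + 123/16

E_{-1/2} f = -2x^4 + 4x^3 - (7/4)x^2 - (5/4)x + 83/16
D f = -8x^3 + (5/2)x - 1
D D f = -24x^2 + 5/2
(E_{-1/2} + D^2) f = -2x^4 + 4x^3 - (103/4)x^2 - (5/4)x + 123/16


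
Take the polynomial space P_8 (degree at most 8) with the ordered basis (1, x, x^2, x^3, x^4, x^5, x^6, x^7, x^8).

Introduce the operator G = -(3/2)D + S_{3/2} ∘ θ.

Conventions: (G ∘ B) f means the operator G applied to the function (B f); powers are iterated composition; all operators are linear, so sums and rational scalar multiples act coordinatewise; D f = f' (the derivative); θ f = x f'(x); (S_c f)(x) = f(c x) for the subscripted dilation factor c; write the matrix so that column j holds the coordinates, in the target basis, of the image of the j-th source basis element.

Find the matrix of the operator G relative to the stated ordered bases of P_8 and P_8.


image of 1: 0
image of x: (3/2)x - 3/2
image of x^2: (9/2)x^2 - 3x
image of x^3: (81/8)x^3 - (9/2)x^2
image of x^4: (81/4)x^4 - 6x^3
image of x^5: (1215/32)x^5 - (15/2)x^4
image of x^6: (2187/32)x^6 - 9x^5
image of x^7: (15309/128)x^7 - (21/2)x^6
image of x^8: (6561/32)x^8 - 12x^7
each image's coordinates form column j of the matrix

the matrix is [[0, -3/2, 0, 0, 0, 0, 0, 0, 0]; [0, 3/2, -3, 0, 0, 0, 0, 0, 0]; [0, 0, 9/2, -9/2, 0, 0, 0, 0, 0]; [0, 0, 0, 81/8, -6, 0, 0, 0, 0]; [0, 0, 0, 0, 81/4, -15/2, 0, 0, 0]; [0, 0, 0, 0, 0, 1215/32, -9, 0, 0]; [0, 0, 0, 0, 0, 0, 2187/32, -21/2, 0]; [0, 0, 0, 0, 0, 0, 0, 15309/128, -12]; [0, 0, 0, 0, 0, 0, 0, 0, 6561/32]] (rows listed top to bottom)


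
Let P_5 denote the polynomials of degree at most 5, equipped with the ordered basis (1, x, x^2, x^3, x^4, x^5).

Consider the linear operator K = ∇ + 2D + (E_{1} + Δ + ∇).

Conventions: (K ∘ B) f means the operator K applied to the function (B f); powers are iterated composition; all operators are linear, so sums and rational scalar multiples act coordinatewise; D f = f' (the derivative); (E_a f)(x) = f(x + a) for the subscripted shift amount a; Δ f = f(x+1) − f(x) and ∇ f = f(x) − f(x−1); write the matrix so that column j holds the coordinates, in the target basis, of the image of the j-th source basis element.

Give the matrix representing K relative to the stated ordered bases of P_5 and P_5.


image of 1: 1
image of x: x + 6
image of x^2: x^2 + 12x
image of x^3: x^3 + 18x^2 + 4
image of x^4: x^4 + 24x^3 + 16x
image of x^5: x^5 + 30x^4 + 40x^2 + 4
each image's coordinates form column j of the matrix

the matrix is [[1, 6, 0, 4, 0, 4]; [0, 1, 12, 0, 16, 0]; [0, 0, 1, 18, 0, 40]; [0, 0, 0, 1, 24, 0]; [0, 0, 0, 0, 1, 30]; [0, 0, 0, 0, 0, 1]] (rows listed top to bottom)


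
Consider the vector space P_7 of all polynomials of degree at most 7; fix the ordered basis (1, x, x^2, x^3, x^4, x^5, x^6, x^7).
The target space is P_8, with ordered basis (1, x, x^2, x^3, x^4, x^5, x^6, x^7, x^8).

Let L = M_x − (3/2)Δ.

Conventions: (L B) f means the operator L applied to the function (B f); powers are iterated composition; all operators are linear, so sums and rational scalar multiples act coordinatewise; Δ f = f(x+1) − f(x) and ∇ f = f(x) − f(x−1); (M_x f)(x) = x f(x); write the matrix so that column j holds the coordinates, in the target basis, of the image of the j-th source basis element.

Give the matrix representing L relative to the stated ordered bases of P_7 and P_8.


image of 1: x
image of x: x^2 - 3/2
image of x^2: x^3 - 3x - 3/2
image of x^3: x^4 - (9/2)x^2 - (9/2)x - 3/2
image of x^4: x^5 - 6x^3 - 9x^2 - 6x - 3/2
image of x^5: x^6 - (15/2)x^4 - 15x^3 - 15x^2 - (15/2)x - 3/2
image of x^6: x^7 - 9x^5 - (45/2)x^4 - 30x^3 - (45/2)x^2 - 9x - 3/2
image of x^7: x^8 - (21/2)x^6 - (63/2)x^5 - (105/2)x^4 - (105/2)x^3 - (63/2)x^2 - (21/2)x - 3/2
each image's coordinates form column j of the matrix

the matrix is [[0, -3/2, -3/2, -3/2, -3/2, -3/2, -3/2, -3/2]; [1, 0, -3, -9/2, -6, -15/2, -9, -21/2]; [0, 1, 0, -9/2, -9, -15, -45/2, -63/2]; [0, 0, 1, 0, -6, -15, -30, -105/2]; [0, 0, 0, 1, 0, -15/2, -45/2, -105/2]; [0, 0, 0, 0, 1, 0, -9, -63/2]; [0, 0, 0, 0, 0, 1, 0, -21/2]; [0, 0, 0, 0, 0, 0, 1, 0]; [0, 0, 0, 0, 0, 0, 0, 1]] (rows listed top to bottom)


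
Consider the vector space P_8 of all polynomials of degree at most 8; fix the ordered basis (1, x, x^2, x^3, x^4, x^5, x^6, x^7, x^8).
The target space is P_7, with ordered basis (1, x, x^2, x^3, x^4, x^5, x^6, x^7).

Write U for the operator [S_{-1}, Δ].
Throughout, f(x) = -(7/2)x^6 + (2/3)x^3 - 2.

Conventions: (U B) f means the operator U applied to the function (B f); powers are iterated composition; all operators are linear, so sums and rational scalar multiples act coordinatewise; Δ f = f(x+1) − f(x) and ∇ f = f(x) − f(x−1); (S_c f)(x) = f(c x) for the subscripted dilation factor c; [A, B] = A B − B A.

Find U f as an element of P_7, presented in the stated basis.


the image equals g(x) = 42x^5 + 140x^3 + 4x^2 + 42x + 4/3

Δ f = -21x^5 - (105/2)x^4 - 70x^3 - (101/2)x^2 - 19x - 17/6
S_{-1} Δ f = 21x^5 - (105/2)x^4 + 70x^3 - (101/2)x^2 + 19x - 17/6
S_{-1} f = -(7/2)x^6 - (2/3)x^3 - 2
Δ S_{-1} f = -21x^5 - (105/2)x^4 - 70x^3 - (109/2)x^2 - 23x - 25/6
[S_{-1}, Δ] f = 42x^5 + 140x^3 + 4x^2 + 42x + 4/3


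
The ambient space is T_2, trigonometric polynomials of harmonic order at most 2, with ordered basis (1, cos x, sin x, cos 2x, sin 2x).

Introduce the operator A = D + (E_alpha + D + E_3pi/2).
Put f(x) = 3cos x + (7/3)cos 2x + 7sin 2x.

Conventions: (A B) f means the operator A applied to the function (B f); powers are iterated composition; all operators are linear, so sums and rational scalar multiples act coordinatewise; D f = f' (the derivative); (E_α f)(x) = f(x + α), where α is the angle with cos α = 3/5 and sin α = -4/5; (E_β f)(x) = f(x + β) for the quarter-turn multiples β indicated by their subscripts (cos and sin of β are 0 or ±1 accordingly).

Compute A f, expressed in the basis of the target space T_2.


D f = -3sin x + 14cos 2x - (14/3)sin 2x
E_alpha f = (9/5)cos x + (12/5)sin x - (553/75)cos 2x + (7/25)sin 2x
D f = -3sin x + 14cos 2x - (14/3)sin 2x
E_3pi/2 f = 3sin x - (7/3)cos 2x - 7sin 2x
(E_alpha + D + E_3pi/2) f = (9/5)cos x + (12/5)sin x + (322/75)cos 2x - (854/75)sin 2x
(D + (E_alpha + D + E_3pi/2)) f = (9/5)cos x - (3/5)sin x + (1372/75)cos 2x - (1204/75)sin 2x

the result is g(x) = (9/5)cos x - (3/5)sin x + (1372/75)cos 2x - (1204/75)sin 2x


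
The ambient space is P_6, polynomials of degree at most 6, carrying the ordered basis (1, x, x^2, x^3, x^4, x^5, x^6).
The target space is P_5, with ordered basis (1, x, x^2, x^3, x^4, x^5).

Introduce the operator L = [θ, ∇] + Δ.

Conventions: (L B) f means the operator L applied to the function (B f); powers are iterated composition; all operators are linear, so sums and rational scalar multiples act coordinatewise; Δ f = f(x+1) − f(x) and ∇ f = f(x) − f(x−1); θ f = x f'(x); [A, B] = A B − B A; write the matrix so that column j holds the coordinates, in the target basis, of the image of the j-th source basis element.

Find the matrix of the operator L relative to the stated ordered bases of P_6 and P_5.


image of 1: 0
image of x: 0
image of x^2: 3
image of x^3: 9x - 2
image of x^4: 18x^2 - 8x + 5
image of x^5: 30x^3 - 20x^2 + 25x - 4
image of x^6: 45x^4 - 40x^3 + 75x^2 - 24x + 7
each image's coordinates form column j of the matrix

the matrix is [[0, 0, 3, -2, 5, -4, 7]; [0, 0, 0, 9, -8, 25, -24]; [0, 0, 0, 0, 18, -20, 75]; [0, 0, 0, 0, 0, 30, -40]; [0, 0, 0, 0, 0, 0, 45]; [0, 0, 0, 0, 0, 0, 0]] (rows listed top to bottom)


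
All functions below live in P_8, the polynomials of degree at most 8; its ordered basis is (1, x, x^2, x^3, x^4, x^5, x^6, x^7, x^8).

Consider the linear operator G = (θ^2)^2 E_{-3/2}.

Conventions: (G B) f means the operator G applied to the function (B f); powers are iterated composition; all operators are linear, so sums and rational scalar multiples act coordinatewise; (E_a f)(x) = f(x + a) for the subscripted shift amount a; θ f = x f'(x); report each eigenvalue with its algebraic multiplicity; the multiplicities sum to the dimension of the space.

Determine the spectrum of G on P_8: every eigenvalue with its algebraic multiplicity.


image of 1: 0
image of x: x
image of x^2: 16x^2 - 3x
image of x^3: 81x^3 - 72x^2 + (27/4)x
image of x^4: 256x^4 - 486x^3 + 216x^2 - (27/2)x
image of x^5: 625x^5 - 1920x^4 + (3645/2)x^3 - 540x^2 + (405/16)x
image of x^6: 1296x^6 - 5625x^5 + 8640x^4 - (10935/2)x^3 + 1215x^2 - (729/16)x
image of x^7: 2401x^7 - 13608x^6 + (118125/4)x^5 - 30240x^4 + (229635/16)x^3 - (5103/2)x^2 + (5103/64)x
image of x^8: 4096x^8 - 28812x^7 + 81648x^6 - 118125x^5 + 90720x^4 - (137781/4)x^3 + 5103x^2 - (2187/16)x
the matrix is upper triangular; its diagonal is (0, 1, 16, 81, 256, 625, 1296, 2401, 4096)
for a triangular matrix the eigenvalues are the diagonal entries, with algebraic multiplicity their repetition count

λ = 0 (multiplicity 1), λ = 1 (multiplicity 1), λ = 16 (multiplicity 1), λ = 81 (multiplicity 1), λ = 256 (multiplicity 1), λ = 625 (multiplicity 1), λ = 1296 (multiplicity 1), λ = 2401 (multiplicity 1), λ = 4096 (multiplicity 1)


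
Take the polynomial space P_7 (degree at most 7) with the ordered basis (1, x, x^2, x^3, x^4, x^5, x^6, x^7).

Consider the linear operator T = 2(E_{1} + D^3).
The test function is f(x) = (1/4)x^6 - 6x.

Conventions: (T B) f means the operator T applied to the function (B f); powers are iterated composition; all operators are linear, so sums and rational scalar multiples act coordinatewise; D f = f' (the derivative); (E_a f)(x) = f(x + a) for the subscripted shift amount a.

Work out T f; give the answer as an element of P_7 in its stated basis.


E_{1} f = (1/4)x^6 + (3/2)x^5 + (15/4)x^4 + 5x^3 + (15/4)x^2 - (9/2)x - 23/4
D f = (3/2)x^5 - 6
D D f = (15/2)x^4
D D D f = 30x^3
(E_{1} + D^3) f = (1/4)x^6 + (3/2)x^5 + (15/4)x^4 + 35x^3 + (15/4)x^2 - (9/2)x - 23/4
(2(E_{1} + D^3)) f = (1/2)x^6 + 3x^5 + (15/2)x^4 + 70x^3 + (15/2)x^2 - 9x - 23/2

the image equals g(x) = (1/2)x^6 + 3x^5 + (15/2)x^4 + 70x^3 + (15/2)x^2 - 9x - 23/2


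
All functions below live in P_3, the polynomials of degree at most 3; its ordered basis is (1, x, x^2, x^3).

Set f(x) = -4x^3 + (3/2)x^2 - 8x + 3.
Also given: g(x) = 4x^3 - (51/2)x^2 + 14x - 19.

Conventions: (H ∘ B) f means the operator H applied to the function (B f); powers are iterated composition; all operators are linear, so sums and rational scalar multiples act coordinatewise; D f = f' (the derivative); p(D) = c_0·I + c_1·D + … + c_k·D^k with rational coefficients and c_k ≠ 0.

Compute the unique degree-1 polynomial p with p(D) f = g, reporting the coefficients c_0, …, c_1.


c_0 = -1, c_1 = 2

D^0 f = -4x^3 + (3/2)x^2 - 8x + 3
D^1 f = -12x^2 + 3x - 8
matching coefficients of g against c_0 f + c_1 Df + … from the top degree down determines the c_i
solution: c_0 = -1, c_1 = 2


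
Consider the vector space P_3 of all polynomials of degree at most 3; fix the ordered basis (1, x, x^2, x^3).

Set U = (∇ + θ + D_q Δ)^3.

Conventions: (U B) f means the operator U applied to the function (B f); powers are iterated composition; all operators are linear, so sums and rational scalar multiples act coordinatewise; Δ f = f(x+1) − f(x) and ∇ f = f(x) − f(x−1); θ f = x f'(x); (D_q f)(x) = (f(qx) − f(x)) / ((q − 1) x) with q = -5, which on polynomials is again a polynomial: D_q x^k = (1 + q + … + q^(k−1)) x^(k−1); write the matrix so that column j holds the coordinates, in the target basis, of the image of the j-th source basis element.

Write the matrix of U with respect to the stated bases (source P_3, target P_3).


image of 1: 0
image of x: x + 1
image of x^2: 8x^2 + 14x + 10
image of x^3: 27x^3 + 57x^2 - 159x - 3
each image's coordinates form column j of the matrix

the matrix is [[0, 1, 10, -3]; [0, 1, 14, -159]; [0, 0, 8, 57]; [0, 0, 0, 27]] (rows listed top to bottom)


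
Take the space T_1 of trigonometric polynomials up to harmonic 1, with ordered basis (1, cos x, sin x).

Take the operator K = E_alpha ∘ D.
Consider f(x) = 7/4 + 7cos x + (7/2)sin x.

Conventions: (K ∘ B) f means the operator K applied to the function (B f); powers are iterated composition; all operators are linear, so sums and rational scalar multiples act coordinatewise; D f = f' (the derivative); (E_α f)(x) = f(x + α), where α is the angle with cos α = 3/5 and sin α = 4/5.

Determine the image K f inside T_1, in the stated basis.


D f = (7/2)cos x - 7sin x
E_alpha D f = -(7/2)cos x - 7sin x

the image equals g(x) = -(7/2)cos x - 7sin x


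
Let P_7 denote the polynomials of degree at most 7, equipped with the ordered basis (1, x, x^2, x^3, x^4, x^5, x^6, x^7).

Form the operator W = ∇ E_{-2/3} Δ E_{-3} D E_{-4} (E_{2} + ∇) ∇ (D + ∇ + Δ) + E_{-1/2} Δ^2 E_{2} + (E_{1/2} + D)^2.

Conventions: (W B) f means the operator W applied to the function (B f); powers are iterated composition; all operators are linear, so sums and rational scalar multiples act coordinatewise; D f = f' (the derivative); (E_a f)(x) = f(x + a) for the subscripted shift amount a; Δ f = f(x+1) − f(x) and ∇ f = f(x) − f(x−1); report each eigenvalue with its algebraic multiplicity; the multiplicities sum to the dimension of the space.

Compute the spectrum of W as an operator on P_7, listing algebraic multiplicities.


λ = 1 (multiplicity 8)

image of 1: 1
image of x: x + 3
image of x^2: x^2 + 6x + 7
image of x^3: x^3 + 9x^2 + 21x + 35/2
image of x^4: x^4 + 12x^3 + 42x^2 + 70x + 79
image of x^5: x^5 + 15x^4 + 70x^3 + 175x^2 + 395x + 5593/8
image of x^6: x^6 + 18x^5 + 105x^4 + 350x^3 + 1185x^2 + (16779/4)x - 39189/4
image of x^7: x^7 + 21x^6 + 147x^5 + (1225/2)x^4 + 2765x^3 + (117453/8)x^2 - (274323/4)x + 5288049/32
the matrix is upper triangular; its diagonal is (1, 1, 1, 1, 1, 1, 1, 1)
for a triangular matrix the eigenvalues are the diagonal entries, with algebraic multiplicity their repetition count


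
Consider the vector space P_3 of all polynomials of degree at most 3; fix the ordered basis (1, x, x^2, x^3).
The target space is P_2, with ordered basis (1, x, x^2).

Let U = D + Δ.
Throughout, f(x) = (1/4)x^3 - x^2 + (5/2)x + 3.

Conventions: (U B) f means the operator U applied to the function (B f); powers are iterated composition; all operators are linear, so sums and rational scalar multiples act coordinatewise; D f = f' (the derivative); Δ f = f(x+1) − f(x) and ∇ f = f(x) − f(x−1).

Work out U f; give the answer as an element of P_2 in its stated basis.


D f = (3/4)x^2 - 2x + 5/2
Δ f = (3/4)x^2 - (5/4)x + 7/4
(D + Δ) f = (3/2)x^2 - (13/4)x + 17/4

g(x) = (3/2)x^2 - (13/4)x + 17/4


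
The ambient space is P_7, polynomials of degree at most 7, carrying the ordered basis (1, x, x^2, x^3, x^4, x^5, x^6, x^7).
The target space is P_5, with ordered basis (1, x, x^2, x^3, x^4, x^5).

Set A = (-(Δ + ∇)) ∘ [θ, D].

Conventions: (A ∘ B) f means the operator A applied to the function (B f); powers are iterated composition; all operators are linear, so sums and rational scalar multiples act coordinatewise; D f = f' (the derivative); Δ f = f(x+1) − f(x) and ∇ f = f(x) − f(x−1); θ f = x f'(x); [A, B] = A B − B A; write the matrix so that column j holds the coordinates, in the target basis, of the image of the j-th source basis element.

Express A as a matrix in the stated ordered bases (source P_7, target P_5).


image of 1: 0
image of x: 0
image of x^2: 4
image of x^3: 12x
image of x^4: 24x^2 + 8
image of x^5: 40x^3 + 40x
image of x^6: 60x^4 + 120x^2 + 12
image of x^7: 84x^5 + 280x^3 + 84x
each image's coordinates form column j of the matrix

the matrix is [[0, 0, 4, 0, 8, 0, 12, 0]; [0, 0, 0, 12, 0, 40, 0, 84]; [0, 0, 0, 0, 24, 0, 120, 0]; [0, 0, 0, 0, 0, 40, 0, 280]; [0, 0, 0, 0, 0, 0, 60, 0]; [0, 0, 0, 0, 0, 0, 0, 84]] (rows listed top to bottom)


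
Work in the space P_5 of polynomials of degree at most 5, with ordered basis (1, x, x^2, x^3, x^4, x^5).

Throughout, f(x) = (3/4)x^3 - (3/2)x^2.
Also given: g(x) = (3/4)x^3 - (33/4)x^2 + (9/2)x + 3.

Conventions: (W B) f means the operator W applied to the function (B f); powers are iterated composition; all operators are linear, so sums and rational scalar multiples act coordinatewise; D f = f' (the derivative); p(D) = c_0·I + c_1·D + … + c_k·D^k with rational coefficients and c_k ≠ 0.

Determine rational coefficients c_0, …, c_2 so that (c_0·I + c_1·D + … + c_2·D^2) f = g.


D^0 f = (3/4)x^3 - (3/2)x^2
D^1 f = (9/4)x^2 - 3x
D^2 f = (9/2)x - 3
matching coefficients of g against c_0 f + c_1 Df + … from the top degree down determines the c_i
solution: c_0 = 1, c_1 = -3, c_2 = -1

c_0 = 1, c_1 = -3, c_2 = -1


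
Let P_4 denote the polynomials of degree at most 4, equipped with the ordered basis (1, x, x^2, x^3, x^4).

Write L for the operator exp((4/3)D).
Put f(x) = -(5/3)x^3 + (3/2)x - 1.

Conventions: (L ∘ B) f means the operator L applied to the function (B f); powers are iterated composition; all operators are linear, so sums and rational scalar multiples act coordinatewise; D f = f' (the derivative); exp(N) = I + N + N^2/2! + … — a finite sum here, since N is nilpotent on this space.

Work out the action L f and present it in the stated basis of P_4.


order-1 term: -(20/3)x^2 + 2
order-2 term: -(80/9)x
order-3 term: -320/81
the series for exp((4/3)D) f terminates at order 3
exp((4/3)D) f = -(5/3)x^3 - (20/3)x^2 - (133/18)x - 239/81

the image equals g(x) = -(5/3)x^3 - (20/3)x^2 - (133/18)x - 239/81


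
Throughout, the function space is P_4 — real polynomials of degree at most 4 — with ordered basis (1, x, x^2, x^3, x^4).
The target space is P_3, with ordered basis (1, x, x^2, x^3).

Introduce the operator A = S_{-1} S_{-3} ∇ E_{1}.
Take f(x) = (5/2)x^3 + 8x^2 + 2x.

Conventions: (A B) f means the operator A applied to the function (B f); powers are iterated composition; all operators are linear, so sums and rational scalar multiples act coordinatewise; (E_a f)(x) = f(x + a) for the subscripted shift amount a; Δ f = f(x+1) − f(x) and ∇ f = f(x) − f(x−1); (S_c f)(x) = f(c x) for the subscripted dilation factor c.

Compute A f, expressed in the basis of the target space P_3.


E_{1} f = (5/2)x^3 + (31/2)x^2 + (51/2)x + 25/2
∇ E_{1} f = (15/2)x^2 + (47/2)x + 25/2
S_{-3} ∇ E_{1} f = (135/2)x^2 - (141/2)x + 25/2
S_{-1} S_{-3} ∇ E_{1} f = (135/2)x^2 + (141/2)x + 25/2

the image equals g(x) = (135/2)x^2 + (141/2)x + 25/2


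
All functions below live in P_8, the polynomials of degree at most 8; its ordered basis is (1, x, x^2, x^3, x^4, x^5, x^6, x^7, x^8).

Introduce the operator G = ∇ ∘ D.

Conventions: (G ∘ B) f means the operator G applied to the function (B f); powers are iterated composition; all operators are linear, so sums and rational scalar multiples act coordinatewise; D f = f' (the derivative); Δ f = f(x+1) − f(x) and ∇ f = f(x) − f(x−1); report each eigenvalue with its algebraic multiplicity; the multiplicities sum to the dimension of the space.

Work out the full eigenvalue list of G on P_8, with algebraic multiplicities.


λ = 0 (multiplicity 9)

image of 1: 0
image of x: 0
image of x^2: 2
image of x^3: 6x - 3
image of x^4: 12x^2 - 12x + 4
image of x^5: 20x^3 - 30x^2 + 20x - 5
image of x^6: 30x^4 - 60x^3 + 60x^2 - 30x + 6
image of x^7: 42x^5 - 105x^4 + 140x^3 - 105x^2 + 42x - 7
image of x^8: 56x^6 - 168x^5 + 280x^4 - 280x^3 + 168x^2 - 56x + 8
the matrix is upper triangular; its diagonal is (0, 0, 0, 0, 0, 0, 0, 0, 0)
for a triangular matrix the eigenvalues are the diagonal entries, with algebraic multiplicity their repetition count


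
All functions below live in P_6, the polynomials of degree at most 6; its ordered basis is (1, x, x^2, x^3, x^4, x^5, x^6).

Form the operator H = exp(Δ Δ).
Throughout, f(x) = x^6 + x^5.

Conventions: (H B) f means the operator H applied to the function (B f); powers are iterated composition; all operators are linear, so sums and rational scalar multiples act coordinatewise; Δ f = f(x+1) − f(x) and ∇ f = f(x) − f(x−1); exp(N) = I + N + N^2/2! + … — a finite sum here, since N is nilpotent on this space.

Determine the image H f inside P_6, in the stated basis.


the result is g(x) = x^6 + x^5 + 30x^4 + 140x^3 + 450x^2 + 1030x + 1112

order-1 term: 30x^4 + 140x^3 + 270x^2 + 250x + 92
order-2 term: 180x^2 + 780x + 900
order-3 term: 120
the series for exp(Δ Δ) f terminates at order 3
exp(Δ Δ) f = x^6 + x^5 + 30x^4 + 140x^3 + 450x^2 + 1030x + 1112


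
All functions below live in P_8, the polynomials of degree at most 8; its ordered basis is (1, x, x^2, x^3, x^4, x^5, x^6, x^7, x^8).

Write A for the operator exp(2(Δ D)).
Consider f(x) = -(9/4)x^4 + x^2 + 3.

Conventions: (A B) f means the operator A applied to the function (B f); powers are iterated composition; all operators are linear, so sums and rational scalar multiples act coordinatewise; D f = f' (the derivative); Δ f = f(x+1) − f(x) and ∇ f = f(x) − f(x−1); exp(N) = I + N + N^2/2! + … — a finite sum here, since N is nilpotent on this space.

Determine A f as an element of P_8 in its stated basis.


order-1 term: -54x^2 - 54x - 14
order-2 term: -108
the series for exp(2(Δ D)) f terminates at order 2
exp(2(Δ D)) f = -(9/4)x^4 - 53x^2 - 54x - 119

the image equals g(x) = -(9/4)x^4 - 53x^2 - 54x - 119


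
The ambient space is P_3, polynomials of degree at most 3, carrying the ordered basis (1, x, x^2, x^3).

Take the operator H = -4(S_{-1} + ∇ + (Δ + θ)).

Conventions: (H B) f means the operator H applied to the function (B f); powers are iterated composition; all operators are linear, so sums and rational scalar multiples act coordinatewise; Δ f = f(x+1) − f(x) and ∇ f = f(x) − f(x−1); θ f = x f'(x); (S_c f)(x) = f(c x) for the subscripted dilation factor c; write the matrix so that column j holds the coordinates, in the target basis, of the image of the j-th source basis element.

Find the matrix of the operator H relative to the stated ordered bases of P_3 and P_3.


image of 1: -4
image of x: -8
image of x^2: -12x^2 - 16x
image of x^3: -8x^3 - 24x^2 - 8
each image's coordinates form column j of the matrix

the matrix is [[-4, -8, 0, -8]; [0, 0, -16, 0]; [0, 0, -12, -24]; [0, 0, 0, -8]] (rows listed top to bottom)


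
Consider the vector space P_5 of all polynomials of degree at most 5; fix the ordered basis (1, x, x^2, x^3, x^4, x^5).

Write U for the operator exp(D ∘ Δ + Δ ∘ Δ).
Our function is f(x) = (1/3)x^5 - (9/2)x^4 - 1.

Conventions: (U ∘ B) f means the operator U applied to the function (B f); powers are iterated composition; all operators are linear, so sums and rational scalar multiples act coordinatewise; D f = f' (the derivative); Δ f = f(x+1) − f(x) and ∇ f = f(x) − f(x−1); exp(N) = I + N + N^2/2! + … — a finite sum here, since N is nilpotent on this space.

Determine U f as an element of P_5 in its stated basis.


the result is g(x) = (1/3)x^5 - (9/2)x^4 + (40/3)x^3 - 78x^2 - 52x - 499/3

order-1 term: (40/3)x^3 - 78x^2 - 132x - 208/3
order-2 term: 80x - 96
the series for exp(D ∘ Δ + Δ ∘ Δ) f terminates at order 2
exp(D ∘ Δ + Δ ∘ Δ) f = (1/3)x^5 - (9/2)x^4 + (40/3)x^3 - 78x^2 - 52x - 499/3


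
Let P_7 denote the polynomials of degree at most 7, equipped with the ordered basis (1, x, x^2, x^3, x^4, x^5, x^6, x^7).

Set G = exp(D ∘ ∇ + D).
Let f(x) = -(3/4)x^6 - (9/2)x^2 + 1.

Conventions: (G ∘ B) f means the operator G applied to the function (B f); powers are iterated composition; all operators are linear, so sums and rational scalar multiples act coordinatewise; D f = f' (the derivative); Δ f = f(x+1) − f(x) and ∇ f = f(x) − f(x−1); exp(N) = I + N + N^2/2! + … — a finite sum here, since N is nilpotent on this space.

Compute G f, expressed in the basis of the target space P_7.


the result is g(x) = -(3/4)x^6 - (9/2)x^5 - (135/4)x^4 - 60x^3 - (783/4)x^2 - 36x - 521/4

order-1 term: -(9/2)x^5 - (45/2)x^4 + 45x^3 - 45x^2 + (27/2)x - 27/2
order-2 term: -(45/4)x^4 - 90x^3 + 180x - 279/2
order-3 term: -15x^3 - 135x^2 - 135x + 135
order-4 term: -(45/4)x^2 - 90x - 90
order-5 term: -(9/2)x - 45/2
order-6 term: -3/4
the series for exp(D ∘ ∇ + D) f terminates at order 6
exp(D ∘ ∇ + D) f = -(3/4)x^6 - (9/2)x^5 - (135/4)x^4 - 60x^3 - (783/4)x^2 - 36x - 521/4


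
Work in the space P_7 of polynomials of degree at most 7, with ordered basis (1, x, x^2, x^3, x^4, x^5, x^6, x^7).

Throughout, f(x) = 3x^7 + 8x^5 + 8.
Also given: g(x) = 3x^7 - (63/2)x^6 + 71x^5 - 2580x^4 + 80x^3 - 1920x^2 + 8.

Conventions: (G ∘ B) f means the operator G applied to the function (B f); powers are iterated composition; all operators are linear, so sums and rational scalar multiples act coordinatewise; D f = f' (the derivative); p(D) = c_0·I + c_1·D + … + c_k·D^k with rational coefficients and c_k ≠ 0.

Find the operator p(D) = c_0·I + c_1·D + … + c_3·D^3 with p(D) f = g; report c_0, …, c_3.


D^0 f = 3x^7 + 8x^5 + 8
D^1 f = 21x^6 + 40x^4
D^2 f = 126x^5 + 160x^3
D^3 f = 630x^4 + 480x^2
matching coefficients of g against c_0 f + c_1 Df + … from the top degree down determines the c_i
solution: c_0 = 1, c_1 = -3/2, c_2 = 1/2, c_3 = -4

p(D) = I − (3/2)·D + (1/2)·D^2 − 4·D^3, i.e. c_0 = 1, c_1 = -3/2, c_2 = 1/2, c_3 = -4


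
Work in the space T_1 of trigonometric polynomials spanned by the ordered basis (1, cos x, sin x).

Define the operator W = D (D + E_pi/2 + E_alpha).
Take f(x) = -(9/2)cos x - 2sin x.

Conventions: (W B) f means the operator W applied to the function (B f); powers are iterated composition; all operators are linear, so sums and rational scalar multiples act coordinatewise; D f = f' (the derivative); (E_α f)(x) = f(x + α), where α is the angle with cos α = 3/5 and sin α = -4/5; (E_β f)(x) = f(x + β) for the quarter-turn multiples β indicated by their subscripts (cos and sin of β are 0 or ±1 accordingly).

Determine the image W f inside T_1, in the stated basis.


the image equals g(x) = (21/5)cos x + (51/10)sin x

D f = -2cos x + (9/2)sin x
E_pi/2 f = -2cos x + (9/2)sin x
E_alpha f = -(11/10)cos x - (24/5)sin x
(D + E_pi/2 + E_alpha) f = -(51/10)cos x + (21/5)sin x
D (D + E_pi/2 + E_alpha) f = (21/5)cos x + (51/10)sin x


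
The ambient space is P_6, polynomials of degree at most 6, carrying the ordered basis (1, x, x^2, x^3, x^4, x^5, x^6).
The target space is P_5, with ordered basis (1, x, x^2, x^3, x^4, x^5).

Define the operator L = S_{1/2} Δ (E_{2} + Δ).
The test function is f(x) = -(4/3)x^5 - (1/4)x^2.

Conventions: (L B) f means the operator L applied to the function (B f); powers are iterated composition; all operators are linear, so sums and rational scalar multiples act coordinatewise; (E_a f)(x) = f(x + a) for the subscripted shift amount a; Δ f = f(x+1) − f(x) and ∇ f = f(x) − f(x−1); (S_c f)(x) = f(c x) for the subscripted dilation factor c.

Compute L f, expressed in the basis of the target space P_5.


the result is g(x) = -(5/12)x^4 - (35/3)x^3 - (250/3)x^2 - (3163/12)x - 3877/12

E_{2} f = -(4/3)x^5 - (40/3)x^4 - (160/3)x^3 - (1283/12)x^2 - (323/3)x - 131/3
Δ f = -(20/3)x^4 - (40/3)x^3 - (40/3)x^2 - (43/6)x - 19/12
(E_{2} + Δ) f = -(4/3)x^5 - 20x^4 - (200/3)x^3 - (481/4)x^2 - (689/6)x - 181/4
Δ (E_{2} + Δ) f = -(20/3)x^4 - (280/3)x^3 - (1000/3)x^2 - (3163/6)x - 3877/12
S_{1/2} Δ (E_{2} + Δ) f = -(5/12)x^4 - (35/3)x^3 - (250/3)x^2 - (3163/12)x - 3877/12


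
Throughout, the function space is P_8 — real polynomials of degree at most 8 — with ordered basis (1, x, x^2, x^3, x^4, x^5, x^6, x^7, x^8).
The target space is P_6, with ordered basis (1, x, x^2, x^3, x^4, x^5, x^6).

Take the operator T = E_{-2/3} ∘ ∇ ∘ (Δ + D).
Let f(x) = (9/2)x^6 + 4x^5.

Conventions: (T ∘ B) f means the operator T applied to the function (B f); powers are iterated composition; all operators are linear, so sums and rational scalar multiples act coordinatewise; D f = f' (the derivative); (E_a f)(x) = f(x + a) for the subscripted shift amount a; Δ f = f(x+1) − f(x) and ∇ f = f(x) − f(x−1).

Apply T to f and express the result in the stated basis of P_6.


g(x) = 270x^4 - 830x^3 + 1225x^2 - (2585/3)x + 6442/27

Δ f = 27x^5 + (175/2)x^4 + 130x^3 + (215/2)x^2 + 47x + 17/2
D f = 27x^5 + 20x^4
(Δ + D) f = 54x^5 + (215/2)x^4 + 130x^3 + (215/2)x^2 + 47x + 17/2
∇ (Δ + D) f = 270x^4 - 110x^3 + 285x^2 - 15x + 16
E_{-2/3} (∇ ∘ (Δ + D)) f = 270x^4 - 830x^3 + 1225x^2 - (2585/3)x + 6442/27


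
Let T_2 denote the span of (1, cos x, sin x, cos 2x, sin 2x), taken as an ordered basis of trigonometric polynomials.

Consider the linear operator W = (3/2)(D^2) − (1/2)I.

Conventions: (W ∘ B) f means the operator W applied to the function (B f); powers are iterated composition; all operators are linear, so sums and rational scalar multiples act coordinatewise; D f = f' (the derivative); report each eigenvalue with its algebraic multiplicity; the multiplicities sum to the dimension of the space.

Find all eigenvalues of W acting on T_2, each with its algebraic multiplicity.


λ = -13/2 (multiplicity 2), λ = -2 (multiplicity 2), λ = -1/2 (multiplicity 1)

image of 1: -1/2
image of cos x: -2cos x
image of sin x: -2sin x
image of cos 2x: -(13/2)cos 2x
image of sin 2x: -(13/2)sin 2x
the matrix is diagonal; its diagonal is (-1/2, -2, -2, -13/2, -13/2)
for a triangular matrix the eigenvalues are the diagonal entries, with algebraic multiplicity their repetition count


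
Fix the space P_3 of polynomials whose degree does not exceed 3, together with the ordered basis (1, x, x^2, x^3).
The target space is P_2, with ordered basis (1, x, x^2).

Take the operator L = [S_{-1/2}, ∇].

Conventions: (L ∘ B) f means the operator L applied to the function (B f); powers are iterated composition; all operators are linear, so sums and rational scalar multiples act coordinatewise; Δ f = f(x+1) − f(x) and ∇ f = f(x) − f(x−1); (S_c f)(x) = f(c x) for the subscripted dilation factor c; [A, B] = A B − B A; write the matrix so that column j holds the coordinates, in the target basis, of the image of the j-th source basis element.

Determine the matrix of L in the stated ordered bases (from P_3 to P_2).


image of 1: 0
image of x: 3/2
image of x^2: -(3/2)x - 3/4
image of x^3: (9/8)x^2 + (9/8)x + 9/8
each image's coordinates form column j of the matrix

the matrix is [[0, 3/2, -3/4, 9/8]; [0, 0, -3/2, 9/8]; [0, 0, 0, 9/8]] (rows listed top to bottom)


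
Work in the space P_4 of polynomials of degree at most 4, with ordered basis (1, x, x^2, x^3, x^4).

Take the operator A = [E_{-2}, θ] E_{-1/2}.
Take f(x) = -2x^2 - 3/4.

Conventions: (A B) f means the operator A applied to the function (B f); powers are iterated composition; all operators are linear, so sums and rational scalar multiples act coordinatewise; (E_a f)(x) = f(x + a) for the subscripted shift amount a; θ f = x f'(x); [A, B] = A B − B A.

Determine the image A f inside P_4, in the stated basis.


E_{-1/2} f = -2x^2 + 2x - 5/4
θ E_{-1/2} f = -4x^2 + 2x
E_{-2} θ E_{-1/2} f = -4x^2 + 18x - 20
E_{-2} E_{-1/2} f = -2x^2 + 10x - 53/4
θ E_{-2} E_{-1/2} f = -4x^2 + 10x
[E_{-2}, θ] E_{-1/2} f = 8x - 20

the result is g(x) = 8x - 20


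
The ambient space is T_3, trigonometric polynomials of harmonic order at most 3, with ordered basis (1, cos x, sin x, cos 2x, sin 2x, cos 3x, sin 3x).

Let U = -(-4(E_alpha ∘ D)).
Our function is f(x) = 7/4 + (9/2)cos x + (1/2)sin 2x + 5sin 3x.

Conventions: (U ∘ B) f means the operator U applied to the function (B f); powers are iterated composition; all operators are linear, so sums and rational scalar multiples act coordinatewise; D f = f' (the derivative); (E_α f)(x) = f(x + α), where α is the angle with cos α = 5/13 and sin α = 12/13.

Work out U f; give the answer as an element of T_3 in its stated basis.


D f = -(9/2)sin x + cos 2x + 15cos 3x
E_alpha D f = -(54/13)cos x - (45/26)sin x - (119/169)cos 2x - (120/169)sin 2x - (30525/2197)cos 3x + (12420/2197)sin 3x
(-4(E_alpha ∘ D)) f = (216/13)cos x + (90/13)sin x + (476/169)cos 2x + (480/169)sin 2x + (122100/2197)cos 3x - (49680/2197)sin 3x
(-(-4(E_alpha ∘ D))) f = -(216/13)cos x - (90/13)sin x - (476/169)cos 2x - (480/169)sin 2x - (122100/2197)cos 3x + (49680/2197)sin 3x

the image equals g(x) = -(216/13)cos x - (90/13)sin x - (476/169)cos 2x - (480/169)sin 2x - (122100/2197)cos 3x + (49680/2197)sin 3x


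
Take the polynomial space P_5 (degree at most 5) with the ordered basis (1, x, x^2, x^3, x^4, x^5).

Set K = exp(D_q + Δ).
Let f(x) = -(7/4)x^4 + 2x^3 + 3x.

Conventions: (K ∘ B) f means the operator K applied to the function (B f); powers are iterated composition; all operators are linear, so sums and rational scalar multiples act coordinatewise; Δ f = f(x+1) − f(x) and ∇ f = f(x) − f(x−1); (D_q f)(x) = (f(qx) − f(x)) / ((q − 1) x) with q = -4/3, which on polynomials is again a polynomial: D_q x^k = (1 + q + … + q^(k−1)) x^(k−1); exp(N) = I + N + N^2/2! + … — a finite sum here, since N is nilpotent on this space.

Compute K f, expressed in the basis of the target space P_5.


the image equals g(x) = -(7/4)x^4 - (365/108)x^3 - (6593/486)x^2 - (245881/17496)x - 206903/17496

order-1 term: -(581/108)x^3 - (29/18)x^2 - x + 25/4
order-2 term: -(2905/243)x^2 - (2033/216)x - 971/216
order-3 term: -(14525/2187)x - 29917/2916
order-4 term: -14525/4374
the series for exp(D_q + Δ) f terminates at order 4
exp(D_q + Δ) f = -(7/4)x^4 - (365/108)x^3 - (6593/486)x^2 - (245881/17496)x - 206903/17496


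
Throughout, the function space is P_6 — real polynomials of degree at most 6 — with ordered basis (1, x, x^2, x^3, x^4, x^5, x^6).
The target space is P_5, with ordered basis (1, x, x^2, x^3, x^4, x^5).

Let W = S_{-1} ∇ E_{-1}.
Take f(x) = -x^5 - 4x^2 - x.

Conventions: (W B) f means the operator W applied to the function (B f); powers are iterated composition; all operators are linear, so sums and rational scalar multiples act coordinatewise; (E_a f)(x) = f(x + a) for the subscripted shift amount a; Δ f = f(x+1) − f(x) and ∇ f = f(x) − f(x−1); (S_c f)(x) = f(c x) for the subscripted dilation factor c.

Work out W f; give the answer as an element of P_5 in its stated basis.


E_{-1} f = -x^5 + 5x^4 - 10x^3 + 6x^2 + 2x - 2
∇ E_{-1} f = -5x^4 + 30x^3 - 70x^2 + 67x - 20
S_{-1} ∇ E_{-1} f = -5x^4 - 30x^3 - 70x^2 - 67x - 20

the image equals g(x) = -5x^4 - 30x^3 - 70x^2 - 67x - 20


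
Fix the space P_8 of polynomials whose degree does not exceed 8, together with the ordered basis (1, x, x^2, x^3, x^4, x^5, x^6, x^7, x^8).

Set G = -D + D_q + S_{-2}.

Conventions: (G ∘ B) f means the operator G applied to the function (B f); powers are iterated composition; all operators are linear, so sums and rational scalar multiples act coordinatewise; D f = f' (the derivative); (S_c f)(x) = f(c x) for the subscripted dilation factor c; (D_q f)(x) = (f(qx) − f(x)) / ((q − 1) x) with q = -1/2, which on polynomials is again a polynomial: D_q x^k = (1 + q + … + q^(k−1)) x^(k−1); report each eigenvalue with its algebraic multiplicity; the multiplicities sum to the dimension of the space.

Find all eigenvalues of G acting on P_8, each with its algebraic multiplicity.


λ = -128 (multiplicity 1), λ = -32 (multiplicity 1), λ = -8 (multiplicity 1), λ = -2 (multiplicity 1), λ = 1 (multiplicity 1), λ = 4 (multiplicity 1), λ = 16 (multiplicity 1), λ = 64 (multiplicity 1), λ = 256 (multiplicity 1)

image of 1: 1
image of x: -2x
image of x^2: 4x^2 - (3/2)x
image of x^3: -8x^3 - (9/4)x^2
image of x^4: 16x^4 - (27/8)x^3
image of x^5: -32x^5 - (69/16)x^4
image of x^6: 64x^6 - (171/32)x^5
image of x^7: -128x^7 - (405/64)x^6
image of x^8: 256x^8 - (939/128)x^7
the matrix is upper triangular; its diagonal is (1, -2, 4, -8, 16, -32, 64, -128, 256)
for a triangular matrix the eigenvalues are the diagonal entries, with algebraic multiplicity their repetition count


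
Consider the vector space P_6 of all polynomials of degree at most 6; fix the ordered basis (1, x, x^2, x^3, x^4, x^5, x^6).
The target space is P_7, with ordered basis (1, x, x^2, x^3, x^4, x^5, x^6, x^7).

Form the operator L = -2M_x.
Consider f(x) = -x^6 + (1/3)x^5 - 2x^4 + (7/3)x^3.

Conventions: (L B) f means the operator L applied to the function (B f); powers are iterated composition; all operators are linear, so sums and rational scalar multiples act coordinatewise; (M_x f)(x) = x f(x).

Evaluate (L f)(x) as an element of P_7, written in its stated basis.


M_x f = -x^7 + (1/3)x^6 - 2x^5 + (7/3)x^4
(-2M_x) f = 2x^7 - (2/3)x^6 + 4x^5 - (14/3)x^4

the image equals g(x) = 2x^7 - (2/3)x^6 + 4x^5 - (14/3)x^4


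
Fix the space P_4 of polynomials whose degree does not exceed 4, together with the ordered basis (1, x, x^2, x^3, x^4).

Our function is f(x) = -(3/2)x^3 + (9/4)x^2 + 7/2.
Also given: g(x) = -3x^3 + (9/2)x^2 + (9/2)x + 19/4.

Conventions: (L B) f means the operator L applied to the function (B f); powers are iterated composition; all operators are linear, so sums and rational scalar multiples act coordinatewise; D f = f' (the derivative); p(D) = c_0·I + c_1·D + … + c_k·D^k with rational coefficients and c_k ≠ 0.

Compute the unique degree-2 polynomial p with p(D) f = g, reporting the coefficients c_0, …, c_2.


D^0 f = -(3/2)x^3 + (9/4)x^2 + 7/2
D^1 f = -(9/2)x^2 + (9/2)x
D^2 f = -9x + 9/2
matching coefficients of g against c_0 f + c_1 Df + … from the top degree down determines the c_i
solution: c_0 = 2, c_1 = 0, c_2 = -1/2

c_0 = 2, c_1 = 0, c_2 = -1/2


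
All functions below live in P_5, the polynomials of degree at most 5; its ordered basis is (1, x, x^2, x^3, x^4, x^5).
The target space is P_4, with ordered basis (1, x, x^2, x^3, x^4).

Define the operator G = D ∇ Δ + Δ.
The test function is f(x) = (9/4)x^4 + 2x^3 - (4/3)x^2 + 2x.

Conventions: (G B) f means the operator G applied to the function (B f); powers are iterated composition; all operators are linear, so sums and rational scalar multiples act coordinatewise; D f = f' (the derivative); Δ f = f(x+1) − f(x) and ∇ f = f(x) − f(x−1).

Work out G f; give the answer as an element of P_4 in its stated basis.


Δ f = 9x^3 + (39/2)x^2 + (37/3)x + 59/12
∇ Δ f = 27x^2 + 12x + 11/6
D ∇ Δ f = 54x + 12
Δ f = 9x^3 + (39/2)x^2 + (37/3)x + 59/12
(D ∇ Δ + Δ) f = 9x^3 + (39/2)x^2 + (199/3)x + 203/12

the result is g(x) = 9x^3 + (39/2)x^2 + (199/3)x + 203/12


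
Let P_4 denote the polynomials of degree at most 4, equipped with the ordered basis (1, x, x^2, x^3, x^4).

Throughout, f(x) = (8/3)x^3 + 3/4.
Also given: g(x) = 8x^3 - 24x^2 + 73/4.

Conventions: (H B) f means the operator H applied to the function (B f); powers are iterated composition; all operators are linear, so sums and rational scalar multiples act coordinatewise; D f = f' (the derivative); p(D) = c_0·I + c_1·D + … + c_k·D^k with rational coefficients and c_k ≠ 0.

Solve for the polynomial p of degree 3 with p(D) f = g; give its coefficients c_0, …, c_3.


D^0 f = (8/3)x^3 + 3/4
D^1 f = 8x^2
D^2 f = 16x
D^3 f = 16
matching coefficients of g against c_0 f + c_1 Df + … from the top degree down determines the c_i
solution: c_0 = 3, c_1 = -3, c_2 = 0, c_3 = 1

p(D) = 3·I − 3·D + D^3, i.e. c_0 = 3, c_1 = -3, c_2 = 0, c_3 = 1
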